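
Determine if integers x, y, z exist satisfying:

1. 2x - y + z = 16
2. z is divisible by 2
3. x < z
Yes

Take x = -1, y = -18, z = 0. Substituting into each constraint:
  (1) 2(-1) + 18 + 0 = 16 ✓
  (2) 0 = 2 × 0, remainder 0 ✓
  (3) -1 < 0 ✓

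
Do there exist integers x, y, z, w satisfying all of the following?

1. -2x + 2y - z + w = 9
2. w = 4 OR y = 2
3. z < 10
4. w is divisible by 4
Yes

Take x = 0, y = 1, z = -3, w = 4. Substituting into each constraint:
  (1) -2(0) + 2(1) + 3 + 4 = 9 ✓
  (2) w = 4, target 4 ✓ (first branch holds)
  (3) -3 < 10 ✓
  (4) 4 = 4 × 1, remainder 0 ✓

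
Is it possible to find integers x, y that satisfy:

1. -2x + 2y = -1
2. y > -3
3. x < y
No

Even the single constraint (-2x + 2y = -1) is infeasible over the integers.

  - -2x + 2y = -1: every term on the left is divisible by 2, so the LHS ≡ 0 (mod 2), but the RHS -1 is not — no integer solution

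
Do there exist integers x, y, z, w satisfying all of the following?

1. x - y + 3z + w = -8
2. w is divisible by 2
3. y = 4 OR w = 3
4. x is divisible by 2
Yes

Take x = 2, y = 4, z = -2, w = 0. Substituting into each constraint:
  (1) 2 + (-4) + 3(-2) + 0 = -8 ✓
  (2) 0 = 2 × 0, remainder 0 ✓
  (3) y = 4, target 4 ✓ (first branch holds)
  (4) 2 = 2 × 1, remainder 0 ✓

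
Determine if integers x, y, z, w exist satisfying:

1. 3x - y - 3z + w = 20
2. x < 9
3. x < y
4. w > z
Yes

Take x = -1, y = 0, z = 0, w = 23. Substituting into each constraint:
  (1) 3(-1) + 0 - 3(0) + 23 = 20 ✓
  (2) -1 < 9 ✓
  (3) -1 < 0 ✓
  (4) 23 > 0 ✓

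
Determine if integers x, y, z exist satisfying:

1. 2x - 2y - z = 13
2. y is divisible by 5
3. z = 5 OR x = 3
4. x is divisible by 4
Yes

Take x = 4, y = -5, z = 5. Substituting into each constraint:
  (1) 2(4) - 2(-5) + (-5) = 13 ✓
  (2) -5 = 5 × -1, remainder 0 ✓
  (3) z = 5, target 5 ✓ (first branch holds)
  (4) 4 = 4 × 1, remainder 0 ✓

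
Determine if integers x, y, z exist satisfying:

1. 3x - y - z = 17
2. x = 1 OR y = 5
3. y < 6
Yes

Take x = 1, y = -14, z = 0. Substituting into each constraint:
  (1) 3(1) + 14 + 0 = 17 ✓
  (2) x = 1, target 1 ✓ (first branch holds)
  (3) -14 < 6 ✓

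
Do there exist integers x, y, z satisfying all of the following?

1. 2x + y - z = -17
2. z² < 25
Yes

Take x = -8, y = 0, z = 1. Substituting into each constraint:
  (1) 2(-8) + 0 + (-1) = -17 ✓
  (2) z² = (1)² = 1, and 1 < 25 ✓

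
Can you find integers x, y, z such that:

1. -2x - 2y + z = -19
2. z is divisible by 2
No

The full constraint system is jointly infeasible over the integers. Each constraint and what it forces:

  - -2x - 2y + z = -19: is a linear equation tying the variables together
  - z is divisible by 2: restricts z to multiples of 2

Modular obstruction: writing z = 2z', every remaining term of the linear equation is divisible by 2, so the left side is ≡ 0 (mod 2); but the right side -19 ≡ 1 (mod 2). No integers can satisfy it.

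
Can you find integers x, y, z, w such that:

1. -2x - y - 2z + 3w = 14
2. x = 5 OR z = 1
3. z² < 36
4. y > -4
Yes

Take x = 1, y = 0, z = 1, w = 6. Substituting into each constraint:
  (1) -2(1) + 0 - 2(1) + 3(6) = 14 ✓
  (2) z = 1, target 1 ✓ (second branch holds)
  (3) z² = (1)² = 1, and 1 < 36 ✓
  (4) 0 > -4 ✓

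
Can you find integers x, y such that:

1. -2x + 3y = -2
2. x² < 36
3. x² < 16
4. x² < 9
Yes

Take x = 1, y = 0. Substituting into each constraint:
  (1) -2(1) + 3(0) = -2 ✓
  (2) x² = (1)² = 1, and 1 < 36 ✓
  (3) x² = (1)² = 1, and 1 < 16 ✓
  (4) x² = (1)² = 1, and 1 < 9 ✓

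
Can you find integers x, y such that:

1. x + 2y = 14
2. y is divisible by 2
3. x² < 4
No

The full constraint system is jointly infeasible over the integers. Each constraint and what it forces:

  - x + 2y = 14: is a linear equation tying the variables together
  - y is divisible by 2: restricts y to multiples of 2
  - x² < 4: restricts x to |x| ≤ 1

The bounds confine x to {-1, 0, 1}. For each value, substitute into the equation:
  • x = -1: the equation gives 2y = 15, so y would not be an integer.
  • x = 0: the equation forces y = 7, but 2 does not divide 7.
  • x = 1: the equation gives 2y = 13, so y would not be an integer.
Every case fails, so no integer solution exists.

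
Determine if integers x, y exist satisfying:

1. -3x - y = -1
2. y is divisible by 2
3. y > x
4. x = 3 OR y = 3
No

A contradictory subset is {-3x - y = -1, y > x, x = 3 OR y = 3}. No integer assignment can satisfy these jointly:

  - -3x - y = -1: is a linear equation tying the variables together
  - y > x: bounds one variable relative to another variable
  - x = 3 OR y = 3: forces a choice: either x = 3 or y = 3

Split on the disjunction (x = 3 OR y = 3):
  • If x = 3: the equation forces y = -8, giving (x, y) = (3, -8), which violates y > x.
  • If y = 3: with y = 3, every remaining term of the linear equation is divisible by 3, so the left side is ≡ 0 (mod 3); but the right side 2 ≡ 2 (mod 3). No integers can satisfy it.
Both branches are infeasible, so the system has no integer solution.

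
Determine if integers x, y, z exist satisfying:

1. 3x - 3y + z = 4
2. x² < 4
Yes

Take x = 0, y = -1, z = 1. Substituting into each constraint:
  (1) 3(0) - 3(-1) + 1 = 4 ✓
  (2) x² = (0)² = 0, and 0 < 4 ✓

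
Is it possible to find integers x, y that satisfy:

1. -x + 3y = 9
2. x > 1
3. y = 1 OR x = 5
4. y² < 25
No

A contradictory subset is {-x + 3y = 9, x > 1, y = 1 OR x = 5}. No integer assignment can satisfy these jointly:

  - -x + 3y = 9: is a linear equation tying the variables together
  - x > 1: bounds one variable relative to a constant
  - y = 1 OR x = 5: forces a choice: either y = 1 or x = 5

Split on the disjunction (y = 1 OR x = 5):
  • If y = 1: the equation forces x = -6, which contradicts the bound x ≥ 2.
  • If x = 5: with x = 5, every remaining term of the linear equation is divisible by 3, so the left side is ≡ 0 (mod 3); but the right side 14 ≡ 2 (mod 3). No integers can satisfy it.
Both branches are infeasible, so the system has no integer solution.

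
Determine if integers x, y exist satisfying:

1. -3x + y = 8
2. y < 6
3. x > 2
No

The full constraint system is jointly infeasible over the integers. Each constraint and what it forces:

  - -3x + y = 8: is a linear equation tying the variables together
  - y < 6: bounds one variable relative to a constant
  - x > 2: bounds one variable relative to a constant

Range argument: with x ∈ [3, ∞], y ∈ [−∞, 5], the left side of the equation is at most -4, but the right side is 8 > -4. No integer solution exists.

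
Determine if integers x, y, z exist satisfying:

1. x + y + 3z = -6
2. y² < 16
Yes

Take x = 0, y = 0, z = -2. Substituting into each constraint:
  (1) 0 + 0 + 3(-2) = -6 ✓
  (2) y² = (0)² = 0, and 0 < 16 ✓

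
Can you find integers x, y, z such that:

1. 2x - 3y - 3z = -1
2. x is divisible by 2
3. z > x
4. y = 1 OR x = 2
Yes

Take x = -8, y = 1, z = -6. Substituting into each constraint:
  (1) 2(-8) - 3(1) - 3(-6) = -1 ✓
  (2) -8 = 2 × -4, remainder 0 ✓
  (3) -6 > -8 ✓
  (4) y = 1, target 1 ✓ (first branch holds)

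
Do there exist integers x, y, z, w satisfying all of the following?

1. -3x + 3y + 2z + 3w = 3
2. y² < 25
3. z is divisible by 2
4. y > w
Yes

Take x = -2, y = 0, z = 0, w = -1. Substituting into each constraint:
  (1) -3(-2) + 3(0) + 2(0) + 3(-1) = 3 ✓
  (2) y² = (0)² = 0, and 0 < 25 ✓
  (3) 0 = 2 × 0, remainder 0 ✓
  (4) 0 > -1 ✓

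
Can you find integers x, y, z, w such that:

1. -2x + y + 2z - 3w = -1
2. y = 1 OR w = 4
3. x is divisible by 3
Yes

Take x = 0, y = 1, z = -1, w = 0. Substituting into each constraint:
  (1) -2(0) + 1 + 2(-1) - 3(0) = -1 ✓
  (2) y = 1, target 1 ✓ (first branch holds)
  (3) 0 = 3 × 0, remainder 0 ✓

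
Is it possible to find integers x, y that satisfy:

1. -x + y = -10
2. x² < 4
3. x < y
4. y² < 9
No

A contradictory subset is {-x + y = -10, x < y}. No integer assignment can satisfy these jointly:

  - -x + y = -10: is a linear equation tying the variables together
  - x < y: bounds one variable relative to another variable

From the equation, x − y = 10, i.e. y − x = -10; but y > x requires y − x ≥ 1. Contradiction.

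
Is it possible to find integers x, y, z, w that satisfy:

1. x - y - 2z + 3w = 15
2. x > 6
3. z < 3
Yes

Take x = 15, y = 0, z = 0, w = 0. Substituting into each constraint:
  (1) 15 + 0 - 2(0) + 3(0) = 15 ✓
  (2) 15 > 6 ✓
  (3) 0 < 3 ✓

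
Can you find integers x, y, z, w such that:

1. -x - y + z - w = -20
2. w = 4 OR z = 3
Yes

Take x = 16, y = 0, z = 0, w = 4. Substituting into each constraint:
  (1) (-16) + 0 + 0 + (-4) = -20 ✓
  (2) w = 4, target 4 ✓ (first branch holds)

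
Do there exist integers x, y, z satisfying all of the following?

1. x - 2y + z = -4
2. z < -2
Yes

Take x = 1, y = 1, z = -3. Substituting into each constraint:
  (1) 1 - 2(1) + (-3) = -4 ✓
  (2) -3 < -2 ✓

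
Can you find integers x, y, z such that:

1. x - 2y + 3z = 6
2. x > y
Yes

Take x = 2, y = 1, z = 2. Substituting into each constraint:
  (1) 2 - 2(1) + 3(2) = 6 ✓
  (2) 2 > 1 ✓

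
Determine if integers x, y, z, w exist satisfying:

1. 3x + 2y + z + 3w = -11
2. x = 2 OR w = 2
Yes

Take x = 0, y = -9, z = 1, w = 2. Substituting into each constraint:
  (1) 3(0) + 2(-9) + 1 + 3(2) = -11 ✓
  (2) w = 2, target 2 ✓ (second branch holds)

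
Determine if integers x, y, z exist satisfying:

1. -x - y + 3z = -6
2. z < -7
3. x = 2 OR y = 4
Yes

Take x = 2, y = -20, z = -8. Substituting into each constraint:
  (1) (-2) + 20 + 3(-8) = -6 ✓
  (2) -8 < -7 ✓
  (3) x = 2, target 2 ✓ (first branch holds)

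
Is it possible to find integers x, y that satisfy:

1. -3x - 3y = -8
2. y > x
No

Even the single constraint (-3x - 3y = -8) is infeasible over the integers.

  - -3x - 3y = -8: every term on the left is divisible by 3, so the LHS ≡ 0 (mod 3), but the RHS -8 is not — no integer solution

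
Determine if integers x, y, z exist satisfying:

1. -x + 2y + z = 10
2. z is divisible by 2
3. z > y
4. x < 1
Yes

Take x = -12, y = -1, z = 0. Substituting into each constraint:
  (1) 12 + 2(-1) + 0 = 10 ✓
  (2) 0 = 2 × 0, remainder 0 ✓
  (3) 0 > -1 ✓
  (4) -12 < 1 ✓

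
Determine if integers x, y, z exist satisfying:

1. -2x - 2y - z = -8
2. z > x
Yes

Take x = -1, y = 5, z = 0. Substituting into each constraint:
  (1) -2(-1) - 2(5) + 0 = -8 ✓
  (2) 0 > -1 ✓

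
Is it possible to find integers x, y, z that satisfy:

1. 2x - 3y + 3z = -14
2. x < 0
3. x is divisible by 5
Yes

Take x = -10, y = 0, z = 2. Substituting into each constraint:
  (1) 2(-10) - 3(0) + 3(2) = -14 ✓
  (2) -10 < 0 ✓
  (3) -10 = 5 × -2, remainder 0 ✓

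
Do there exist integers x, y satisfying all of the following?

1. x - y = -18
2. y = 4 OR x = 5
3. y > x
Yes

Take x = -14, y = 4. Substituting into each constraint:
  (1) (-14) + (-4) = -18 ✓
  (2) y = 4, target 4 ✓ (first branch holds)
  (3) 4 > -14 ✓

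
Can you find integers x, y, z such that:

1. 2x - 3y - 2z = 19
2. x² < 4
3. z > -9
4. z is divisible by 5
Yes

Take x = 1, y = -9, z = 5. Substituting into each constraint:
  (1) 2(1) - 3(-9) - 2(5) = 19 ✓
  (2) x² = (1)² = 1, and 1 < 4 ✓
  (3) 5 > -9 ✓
  (4) 5 = 5 × 1, remainder 0 ✓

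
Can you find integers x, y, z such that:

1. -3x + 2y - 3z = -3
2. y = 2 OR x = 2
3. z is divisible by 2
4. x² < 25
No

A contradictory subset is {-3x + 2y - 3z = -3, y = 2 OR x = 2, z is divisible by 2}. No integer assignment can satisfy these jointly:

  - -3x + 2y - 3z = -3: is a linear equation tying the variables together
  - y = 2 OR x = 2: forces a choice: either y = 2 or x = 2
  - z is divisible by 2: restricts z to multiples of 2

Split on the disjunction (y = 2 OR x = 2):
  • If y = 2: with y = 2, writing z = 2z', every remaining term of the linear equation is divisible by 3, so the left side is ≡ 0 (mod 3); but the right side -7 ≡ 2 (mod 3). No integers can satisfy it.
  • If x = 2: with x = 2, writing z = 2z', every remaining term of the linear equation is divisible by 2, so the left side is ≡ 0 (mod 2); but the right side 3 ≡ 1 (mod 2). No integers can satisfy it.
Both branches are infeasible, so the system has no integer solution.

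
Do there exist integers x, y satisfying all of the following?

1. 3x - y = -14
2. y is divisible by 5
Yes

Take x = 2, y = 20. Substituting into each constraint:
  (1) 3(2) + (-20) = -14 ✓
  (2) 20 = 5 × 4, remainder 0 ✓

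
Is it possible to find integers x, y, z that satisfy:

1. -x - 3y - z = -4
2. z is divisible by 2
Yes

Take x = 1, y = 1, z = 0. Substituting into each constraint:
  (1) (-1) - 3(1) + 0 = -4 ✓
  (2) 0 = 2 × 0, remainder 0 ✓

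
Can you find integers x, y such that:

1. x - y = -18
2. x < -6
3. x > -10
Yes

Take x = -9, y = 9. Substituting into each constraint:
  (1) (-9) + (-9) = -18 ✓
  (2) -9 < -6 ✓
  (3) -9 > -10 ✓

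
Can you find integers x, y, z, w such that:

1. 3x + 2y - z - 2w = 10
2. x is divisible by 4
Yes

Take x = 0, y = 0, z = -10, w = 0. Substituting into each constraint:
  (1) 3(0) + 2(0) + 10 - 2(0) = 10 ✓
  (2) 0 = 4 × 0, remainder 0 ✓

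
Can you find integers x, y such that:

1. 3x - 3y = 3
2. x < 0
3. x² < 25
Yes

Take x = -1, y = -2. Substituting into each constraint:
  (1) 3(-1) - 3(-2) = 3 ✓
  (2) -1 < 0 ✓
  (3) x² = (-1)² = 1, and 1 < 25 ✓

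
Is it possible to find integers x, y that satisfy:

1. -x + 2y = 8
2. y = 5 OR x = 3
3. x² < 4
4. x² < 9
No

A contradictory subset is {-x + 2y = 8, y = 5 OR x = 3, x² < 4}. No integer assignment can satisfy these jointly:

  - -x + 2y = 8: is a linear equation tying the variables together
  - y = 5 OR x = 3: forces a choice: either y = 5 or x = 3
  - x² < 4: restricts x to |x| ≤ 1

Split on the disjunction (y = 5 OR x = 3):
  • If y = 5: the equation forces x = 2, but x² < 4 requires |x| ≤ 1.
  • If x = 3: this contradicts x² < 4, which requires |x| ≤ 1.
Both branches are infeasible, so the system has no integer solution.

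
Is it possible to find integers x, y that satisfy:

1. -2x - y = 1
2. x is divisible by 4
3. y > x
Yes

Take x = -4, y = 7. Substituting into each constraint:
  (1) -2(-4) + (-7) = 1 ✓
  (2) -4 = 4 × -1, remainder 0 ✓
  (3) 7 > -4 ✓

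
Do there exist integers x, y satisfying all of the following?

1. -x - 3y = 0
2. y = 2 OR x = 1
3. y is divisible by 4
No

The full constraint system is jointly infeasible over the integers. Each constraint and what it forces:

  - -x - 3y = 0: is a linear equation tying the variables together
  - y = 2 OR x = 1: forces a choice: either y = 2 or x = 1
  - y is divisible by 4: restricts y to multiples of 4

Split on the disjunction (y = 2 OR x = 1):
  • If y = 2: this contradicts the divisibility constraint — 2 is not a multiple of 4.
  • If x = 1: with x = 1, writing y = 4y', every remaining term of the linear equation is divisible by 12, so the left side is ≡ 0 (mod 12); but the right side 1 ≡ 1 (mod 12). No integers can satisfy it.
Both branches are infeasible, so the system has no integer solution.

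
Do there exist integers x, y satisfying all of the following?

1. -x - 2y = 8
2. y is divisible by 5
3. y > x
Yes

Take x = -8, y = 0. Substituting into each constraint:
  (1) 8 - 2(0) = 8 ✓
  (2) 0 = 5 × 0, remainder 0 ✓
  (3) 0 > -8 ✓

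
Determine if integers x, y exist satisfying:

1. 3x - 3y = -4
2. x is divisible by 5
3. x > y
No

Even the single constraint (3x - 3y = -4) is infeasible over the integers.

  - 3x - 3y = -4: every term on the left is divisible by 3, so the LHS ≡ 0 (mod 3), but the RHS -4 is not — no integer solution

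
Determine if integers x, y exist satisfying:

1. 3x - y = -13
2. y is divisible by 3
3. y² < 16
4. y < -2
No

A contradictory subset is {3x - y = -13, y is divisible by 3}. No integer assignment can satisfy these jointly:

  - 3x - y = -13: is a linear equation tying the variables together
  - y is divisible by 3: restricts y to multiples of 3

Modular obstruction: writing y = 3y', every remaining term of the linear equation is divisible by 3, so the left side is ≡ 0 (mod 3); but the right side -13 ≡ 2 (mod 3). No integers can satisfy it.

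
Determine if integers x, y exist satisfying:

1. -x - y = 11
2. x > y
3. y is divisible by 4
Yes

Take x = -3, y = -8. Substituting into each constraint:
  (1) 3 + 8 = 11 ✓
  (2) -3 > -8 ✓
  (3) -8 = 4 × -2, remainder 0 ✓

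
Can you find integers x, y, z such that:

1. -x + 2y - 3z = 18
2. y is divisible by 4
Yes

Take x = 0, y = 0, z = -6. Substituting into each constraint:
  (1) 0 + 2(0) - 3(-6) = 18 ✓
  (2) 0 = 4 × 0, remainder 0 ✓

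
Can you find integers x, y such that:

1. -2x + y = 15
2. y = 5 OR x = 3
Yes

Take x = 3, y = 21. Substituting into each constraint:
  (1) -2(3) + 21 = 15 ✓
  (2) x = 3, target 3 ✓ (second branch holds)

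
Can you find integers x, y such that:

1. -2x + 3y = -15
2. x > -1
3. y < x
Yes

Take x = 0, y = -5. Substituting into each constraint:
  (1) -2(0) + 3(-5) = -15 ✓
  (2) 0 > -1 ✓
  (3) -5 < 0 ✓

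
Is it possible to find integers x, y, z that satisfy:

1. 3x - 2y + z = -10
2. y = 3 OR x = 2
Yes

Take x = 2, y = 2, z = -12. Substituting into each constraint:
  (1) 3(2) - 2(2) + (-12) = -10 ✓
  (2) x = 2, target 2 ✓ (second branch holds)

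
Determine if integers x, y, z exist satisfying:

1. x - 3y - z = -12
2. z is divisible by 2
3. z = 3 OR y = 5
Yes

Take x = 3, y = 5, z = 0. Substituting into each constraint:
  (1) 3 - 3(5) + 0 = -12 ✓
  (2) 0 = 2 × 0, remainder 0 ✓
  (3) y = 5, target 5 ✓ (second branch holds)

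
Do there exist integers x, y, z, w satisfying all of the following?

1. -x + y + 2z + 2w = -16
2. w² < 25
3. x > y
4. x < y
No

A contradictory subset is {x > y, x < y}. No integer assignment can satisfy these jointly:

  - x > y: bounds one variable relative to another variable
  - x < y: bounds one variable relative to another variable

Direct contradiction: x > y and y > x cannot both hold.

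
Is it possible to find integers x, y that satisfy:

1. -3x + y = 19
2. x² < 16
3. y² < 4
No

The full constraint system is jointly infeasible over the integers. Each constraint and what it forces:

  - -3x + y = 19: is a linear equation tying the variables together
  - x² < 16: restricts x to |x| ≤ 3
  - y² < 4: restricts y to |y| ≤ 1

Range argument: with x ∈ [-3, 3], y ∈ [-1, 1], the left side of the equation is at most 10, but the right side is 19 > 10. No integer solution exists.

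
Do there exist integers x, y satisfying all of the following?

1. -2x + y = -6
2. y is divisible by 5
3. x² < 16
Yes

Take x = 3, y = 0. Substituting into each constraint:
  (1) -2(3) + 0 = -6 ✓
  (2) 0 = 5 × 0, remainder 0 ✓
  (3) x² = (3)² = 9, and 9 < 16 ✓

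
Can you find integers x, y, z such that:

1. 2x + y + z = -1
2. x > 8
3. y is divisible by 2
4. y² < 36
Yes

Take x = 9, y = 0, z = -19. Substituting into each constraint:
  (1) 2(9) + 0 + (-19) = -1 ✓
  (2) 9 > 8 ✓
  (3) 0 = 2 × 0, remainder 0 ✓
  (4) y² = (0)² = 0, and 0 < 36 ✓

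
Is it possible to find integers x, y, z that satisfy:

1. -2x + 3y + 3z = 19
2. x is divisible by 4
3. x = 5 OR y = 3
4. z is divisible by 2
Yes

Take x = 16, y = 3, z = 14. Substituting into each constraint:
  (1) -2(16) + 3(3) + 3(14) = 19 ✓
  (2) 16 = 4 × 4, remainder 0 ✓
  (3) y = 3, target 3 ✓ (second branch holds)
  (4) 14 = 2 × 7, remainder 0 ✓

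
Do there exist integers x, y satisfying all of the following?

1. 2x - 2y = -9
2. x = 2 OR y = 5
No

Even the single constraint (2x - 2y = -9) is infeasible over the integers.

  - 2x - 2y = -9: every term on the left is divisible by 2, so the LHS ≡ 0 (mod 2), but the RHS -9 is not — no integer solution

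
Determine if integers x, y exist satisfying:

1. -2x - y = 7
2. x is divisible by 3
Yes

Take x = 0, y = -7. Substituting into each constraint:
  (1) -2(0) + 7 = 7 ✓
  (2) 0 = 3 × 0, remainder 0 ✓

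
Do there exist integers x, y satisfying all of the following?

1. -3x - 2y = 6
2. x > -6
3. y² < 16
Yes

Take x = 0, y = -3. Substituting into each constraint:
  (1) -3(0) - 2(-3) = 6 ✓
  (2) 0 > -6 ✓
  (3) y² = (-3)² = 9, and 9 < 16 ✓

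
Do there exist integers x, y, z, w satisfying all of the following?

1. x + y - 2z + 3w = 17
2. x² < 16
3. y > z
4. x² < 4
Yes

Take x = 0, y = 0, z = -1, w = 5. Substituting into each constraint:
  (1) 0 + 0 - 2(-1) + 3(5) = 17 ✓
  (2) x² = (0)² = 0, and 0 < 16 ✓
  (3) 0 > -1 ✓
  (4) x² = (0)² = 0, and 0 < 4 ✓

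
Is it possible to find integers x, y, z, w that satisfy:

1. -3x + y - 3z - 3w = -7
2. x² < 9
Yes

Take x = 0, y = -7, z = 0, w = 0. Substituting into each constraint:
  (1) -3(0) + (-7) - 3(0) - 3(0) = -7 ✓
  (2) x² = (0)² = 0, and 0 < 9 ✓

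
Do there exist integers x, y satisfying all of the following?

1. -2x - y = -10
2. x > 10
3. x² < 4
No

A contradictory subset is {x > 10, x² < 4}. No integer assignment can satisfy these jointly:

  - x > 10: bounds one variable relative to a constant
  - x² < 4: restricts x to |x| ≤ 1

Direct contradiction: the bounds on x require x ≥ 11 and x ≤ 1 simultaneously, which is empty.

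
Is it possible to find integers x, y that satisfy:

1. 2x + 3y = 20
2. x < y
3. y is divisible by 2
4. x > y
No

A contradictory subset is {x < y, x > y}. No integer assignment can satisfy these jointly:

  - x < y: bounds one variable relative to another variable
  - x > y: bounds one variable relative to another variable

Direct contradiction: y > x and x > y cannot both hold.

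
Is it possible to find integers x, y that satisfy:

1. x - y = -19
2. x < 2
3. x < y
Yes

Take x = -19, y = 0. Substituting into each constraint:
  (1) (-19) + 0 = -19 ✓
  (2) -19 < 2 ✓
  (3) -19 < 0 ✓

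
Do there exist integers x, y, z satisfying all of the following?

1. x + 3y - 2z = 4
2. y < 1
Yes

Take x = 4, y = 0, z = 0. Substituting into each constraint:
  (1) 4 + 3(0) - 2(0) = 4 ✓
  (2) 0 < 1 ✓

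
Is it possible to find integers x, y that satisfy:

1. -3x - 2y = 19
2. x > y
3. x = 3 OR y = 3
Yes

Take x = 3, y = -14. Substituting into each constraint:
  (1) -3(3) - 2(-14) = 19 ✓
  (2) 3 > -14 ✓
  (3) x = 3, target 3 ✓ (first branch holds)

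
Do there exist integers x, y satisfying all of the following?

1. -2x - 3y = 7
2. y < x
Yes

Take x = 1, y = -3. Substituting into each constraint:
  (1) -2(1) - 3(-3) = 7 ✓
  (2) -3 < 1 ✓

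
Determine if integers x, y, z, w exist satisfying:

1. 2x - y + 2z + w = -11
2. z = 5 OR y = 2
Yes

Take x = 0, y = 0, z = 5, w = -21. Substituting into each constraint:
  (1) 2(0) + 0 + 2(5) + (-21) = -11 ✓
  (2) z = 5, target 5 ✓ (first branch holds)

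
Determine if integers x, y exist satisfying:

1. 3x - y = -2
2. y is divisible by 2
Yes

Take x = 0, y = 2. Substituting into each constraint:
  (1) 3(0) + (-2) = -2 ✓
  (2) 2 = 2 × 1, remainder 0 ✓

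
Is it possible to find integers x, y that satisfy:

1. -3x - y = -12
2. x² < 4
Yes

Take x = 0, y = 12. Substituting into each constraint:
  (1) -3(0) + (-12) = -12 ✓
  (2) x² = (0)² = 0, and 0 < 4 ✓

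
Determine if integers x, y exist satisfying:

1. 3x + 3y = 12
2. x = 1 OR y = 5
Yes

Take x = -1, y = 5. Substituting into each constraint:
  (1) 3(-1) + 3(5) = 12 ✓
  (2) y = 5, target 5 ✓ (second branch holds)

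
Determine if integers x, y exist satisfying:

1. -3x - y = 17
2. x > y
Yes

Take x = -4, y = -5. Substituting into each constraint:
  (1) -3(-4) + 5 = 17 ✓
  (2) -4 > -5 ✓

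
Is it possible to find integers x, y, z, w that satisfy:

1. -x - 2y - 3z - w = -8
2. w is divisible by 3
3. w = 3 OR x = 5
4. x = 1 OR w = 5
Yes

Take x = 1, y = 2, z = 0, w = 3. Substituting into each constraint:
  (1) (-1) - 2(2) - 3(0) + (-3) = -8 ✓
  (2) 3 = 3 × 1, remainder 0 ✓
  (3) w = 3, target 3 ✓ (first branch holds)
  (4) x = 1, target 1 ✓ (first branch holds)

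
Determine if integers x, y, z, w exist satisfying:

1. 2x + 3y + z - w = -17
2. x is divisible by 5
Yes

Take x = 0, y = 0, z = -17, w = 0. Substituting into each constraint:
  (1) 2(0) + 3(0) + (-17) + 0 = -17 ✓
  (2) 0 = 5 × 0, remainder 0 ✓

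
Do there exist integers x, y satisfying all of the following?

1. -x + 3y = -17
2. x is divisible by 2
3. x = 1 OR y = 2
No

The full constraint system is jointly infeasible over the integers. Each constraint and what it forces:

  - -x + 3y = -17: is a linear equation tying the variables together
  - x is divisible by 2: restricts x to multiples of 2
  - x = 1 OR y = 2: forces a choice: either x = 1 or y = 2

Split on the disjunction (x = 1 OR y = 2):
  • If x = 1: this contradicts the divisibility constraint — 1 is not a multiple of 2.
  • If y = 2: with y = 2, writing x = 2x', every remaining term of the linear equation is divisible by 2, so the left side is ≡ 0 (mod 2); but the right side -23 ≡ 1 (mod 2). No integers can satisfy it.
Both branches are infeasible, so the system has no integer solution.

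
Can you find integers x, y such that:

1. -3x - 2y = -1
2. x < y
Yes

Take x = -1, y = 2. Substituting into each constraint:
  (1) -3(-1) - 2(2) = -1 ✓
  (2) -1 < 2 ✓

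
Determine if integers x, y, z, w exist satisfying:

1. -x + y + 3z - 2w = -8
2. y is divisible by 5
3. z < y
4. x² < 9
Yes

Take x = 2, y = 0, z = -2, w = 0. Substituting into each constraint:
  (1) (-2) + 0 + 3(-2) - 2(0) = -8 ✓
  (2) 0 = 5 × 0, remainder 0 ✓
  (3) -2 < 0 ✓
  (4) x² = (2)² = 4, and 4 < 9 ✓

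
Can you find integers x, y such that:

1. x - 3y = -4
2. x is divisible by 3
No

The full constraint system is jointly infeasible over the integers. Each constraint and what it forces:

  - x - 3y = -4: is a linear equation tying the variables together
  - x is divisible by 3: restricts x to multiples of 3

Modular obstruction: writing x = 3x', every remaining term of the linear equation is divisible by 3, so the left side is ≡ 0 (mod 3); but the right side -4 ≡ 2 (mod 3). No integers can satisfy it.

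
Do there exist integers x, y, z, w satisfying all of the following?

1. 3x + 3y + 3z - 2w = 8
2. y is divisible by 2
Yes

Take x = 0, y = 0, z = 4, w = 2. Substituting into each constraint:
  (1) 3(0) + 3(0) + 3(4) - 2(2) = 8 ✓
  (2) 0 = 2 × 0, remainder 0 ✓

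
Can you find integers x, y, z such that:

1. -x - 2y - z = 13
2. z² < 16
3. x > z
Yes

Take x = 1, y = -7, z = 0. Substituting into each constraint:
  (1) (-1) - 2(-7) + 0 = 13 ✓
  (2) z² = (0)² = 0, and 0 < 16 ✓
  (3) 1 > 0 ✓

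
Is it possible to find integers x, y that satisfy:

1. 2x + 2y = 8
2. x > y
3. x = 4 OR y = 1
Yes

Take x = 4, y = 0. Substituting into each constraint:
  (1) 2(4) + 2(0) = 8 ✓
  (2) 4 > 0 ✓
  (3) x = 4, target 4 ✓ (first branch holds)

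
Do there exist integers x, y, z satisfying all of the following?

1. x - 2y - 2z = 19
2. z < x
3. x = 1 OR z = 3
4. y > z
Yes

Take x = 33, y = 4, z = 3. Substituting into each constraint:
  (1) 33 - 2(4) - 2(3) = 19 ✓
  (2) 3 < 33 ✓
  (3) z = 3, target 3 ✓ (second branch holds)
  (4) 4 > 3 ✓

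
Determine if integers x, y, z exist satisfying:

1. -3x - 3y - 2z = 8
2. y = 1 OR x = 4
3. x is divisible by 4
Yes

Take x = 4, y = -8, z = 2. Substituting into each constraint:
  (1) -3(4) - 3(-8) - 2(2) = 8 ✓
  (2) x = 4, target 4 ✓ (second branch holds)
  (3) 4 = 4 × 1, remainder 0 ✓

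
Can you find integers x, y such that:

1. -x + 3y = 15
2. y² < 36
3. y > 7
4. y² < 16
No

A contradictory subset is {y > 7, y² < 16}. No integer assignment can satisfy these jointly:

  - y > 7: bounds one variable relative to a constant
  - y² < 16: restricts y to |y| ≤ 3

Direct contradiction: the bounds on y require y ≥ 8 and y ≤ 3 simultaneously, which is empty.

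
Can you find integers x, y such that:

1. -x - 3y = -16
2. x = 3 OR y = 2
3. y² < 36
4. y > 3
No

A contradictory subset is {-x - 3y = -16, x = 3 OR y = 2, y > 3}. No integer assignment can satisfy these jointly:

  - -x - 3y = -16: is a linear equation tying the variables together
  - x = 3 OR y = 2: forces a choice: either x = 3 or y = 2
  - y > 3: bounds one variable relative to a constant

Split on the disjunction (x = 3 OR y = 2):
  • If x = 3: with x = 3, every remaining term of the linear equation is divisible by 3, so the left side is ≡ 0 (mod 3); but the right side -13 ≡ 2 (mod 3). No integers can satisfy it.
  • If y = 2: this contradicts the bound y ≥ 4.
Both branches are infeasible, so the system has no integer solution.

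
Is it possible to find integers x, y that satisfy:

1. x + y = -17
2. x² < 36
Yes

Take x = 0, y = -17. Substituting into each constraint:
  (1) 0 + (-17) = -17 ✓
  (2) x² = (0)² = 0, and 0 < 36 ✓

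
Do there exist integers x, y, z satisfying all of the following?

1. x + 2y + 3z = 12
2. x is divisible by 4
Yes

Take x = 0, y = 0, z = 4. Substituting into each constraint:
  (1) 0 + 2(0) + 3(4) = 12 ✓
  (2) 0 = 4 × 0, remainder 0 ✓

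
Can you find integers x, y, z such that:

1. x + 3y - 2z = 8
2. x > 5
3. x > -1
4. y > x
Yes

Take x = 6, y = 8, z = 11. Substituting into each constraint:
  (1) 6 + 3(8) - 2(11) = 8 ✓
  (2) 6 > 5 ✓
  (3) 6 > -1 ✓
  (4) 8 > 6 ✓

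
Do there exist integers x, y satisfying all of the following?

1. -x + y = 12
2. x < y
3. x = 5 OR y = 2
Yes

Take x = 5, y = 17. Substituting into each constraint:
  (1) (-5) + 17 = 12 ✓
  (2) 5 < 17 ✓
  (3) x = 5, target 5 ✓ (first branch holds)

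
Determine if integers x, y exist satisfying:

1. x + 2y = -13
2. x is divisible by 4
No

The full constraint system is jointly infeasible over the integers. Each constraint and what it forces:

  - x + 2y = -13: is a linear equation tying the variables together
  - x is divisible by 4: restricts x to multiples of 4

Modular obstruction: writing x = 4x', every remaining term of the linear equation is divisible by 2, so the left side is ≡ 0 (mod 2); but the right side -13 ≡ 1 (mod 2). No integers can satisfy it.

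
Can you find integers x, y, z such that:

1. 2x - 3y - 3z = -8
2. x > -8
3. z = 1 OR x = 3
Yes

Take x = 2, y = 3, z = 1. Substituting into each constraint:
  (1) 2(2) - 3(3) - 3(1) = -8 ✓
  (2) 2 > -8 ✓
  (3) z = 1, target 1 ✓ (first branch holds)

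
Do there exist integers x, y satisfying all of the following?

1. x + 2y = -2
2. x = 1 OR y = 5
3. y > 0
Yes

Take x = -12, y = 5. Substituting into each constraint:
  (1) (-12) + 2(5) = -2 ✓
  (2) y = 5, target 5 ✓ (second branch holds)
  (3) 5 > 0 ✓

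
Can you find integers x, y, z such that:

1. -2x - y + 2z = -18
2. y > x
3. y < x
No

A contradictory subset is {y > x, y < x}. No integer assignment can satisfy these jointly:

  - y > x: bounds one variable relative to another variable
  - y < x: bounds one variable relative to another variable

Direct contradiction: y > x and x > y cannot both hold.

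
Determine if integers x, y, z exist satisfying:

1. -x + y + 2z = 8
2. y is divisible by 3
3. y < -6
Yes

Take x = -17, y = -9, z = 0. Substituting into each constraint:
  (1) 17 + (-9) + 2(0) = 8 ✓
  (2) -9 = 3 × -3, remainder 0 ✓
  (3) -9 < -6 ✓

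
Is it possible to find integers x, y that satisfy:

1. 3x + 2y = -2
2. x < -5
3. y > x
Yes

Take x = -6, y = 8. Substituting into each constraint:
  (1) 3(-6) + 2(8) = -2 ✓
  (2) -6 < -5 ✓
  (3) 8 > -6 ✓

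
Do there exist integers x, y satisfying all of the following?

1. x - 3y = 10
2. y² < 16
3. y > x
No

The full constraint system is jointly infeasible over the integers. Each constraint and what it forces:

  - x - 3y = 10: is a linear equation tying the variables together
  - y² < 16: restricts y to |y| ≤ 3
  - y > x: bounds one variable relative to another variable

The bounds confine y to {-3, -2, -1, 0, 1, 2, 3}. For each value, substitute into the equation:
  • y = -3: the equation forces x = 1, but y > x fails since -3 ≤ 1.
  • y = -2: the equation forces x = 4, but y > x fails since -2 ≤ 4.
  • y = -1: the equation forces x = 7, but y > x fails since -1 ≤ 7.
  • y = 0: the equation forces x = 10, but y > x fails since 0 ≤ 10.
  • y = 1: the equation forces x = 13, but y > x fails since 1 ≤ 13.
  • y = 2: the equation forces x = 16, but y > x fails since 2 ≤ 16.
  • y = 3: the equation forces x = 19, but y > x fails since 3 ≤ 19.
Every case fails, so no integer solution exists.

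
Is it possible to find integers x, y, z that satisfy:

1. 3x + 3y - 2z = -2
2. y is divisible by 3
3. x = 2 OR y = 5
Yes

Take x = 2, y = 6, z = 13. Substituting into each constraint:
  (1) 3(2) + 3(6) - 2(13) = -2 ✓
  (2) 6 = 3 × 2, remainder 0 ✓
  (3) x = 2, target 2 ✓ (first branch holds)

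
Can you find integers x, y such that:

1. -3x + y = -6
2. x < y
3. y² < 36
No

The full constraint system is jointly infeasible over the integers. Each constraint and what it forces:

  - -3x + y = -6: is a linear equation tying the variables together
  - x < y: bounds one variable relative to another variable
  - y² < 36: restricts y to |y| ≤ 5

The bounds confine y to {-5, -4, -3, -2, -1, 0, 1, 2, 3, 4, 5}. For each value, substitute into the equation:
  • y = -5: the equation gives -3x = -1, so x would not be an integer.
  • y = -4: the equation gives -3x = -2, so x would not be an integer.
  • y = -3: the equation forces x = 1, but y > x fails since -3 ≤ 1.
  • y = -2: the equation gives -3x = -4, so x would not be an integer.
  • y = -1: the equation gives -3x = -5, so x would not be an integer.
  • y = 0: the equation forces x = 2, but y > x fails since 0 ≤ 2.
  • y = 1: the equation gives -3x = -7, so x would not be an integer.
  • y = 2: the equation gives -3x = -8, so x would not be an integer.
  • y = 3: the equation forces x = 3, but y > x fails since 3 ≤ 3.
  • y = 4: the equation gives -3x = -10, so x would not be an integer.
  • y = 5: the equation gives -3x = -11, so x would not be an integer.
Every case fails, so no integer solution exists.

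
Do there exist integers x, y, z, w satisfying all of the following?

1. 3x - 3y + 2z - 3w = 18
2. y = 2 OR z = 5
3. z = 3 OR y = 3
Yes

Take x = 6, y = 2, z = 3, w = 0. Substituting into each constraint:
  (1) 3(6) - 3(2) + 2(3) - 3(0) = 18 ✓
  (2) y = 2, target 2 ✓ (first branch holds)
  (3) z = 3, target 3 ✓ (first branch holds)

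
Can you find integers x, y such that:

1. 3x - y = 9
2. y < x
Yes

Take x = 0, y = -9. Substituting into each constraint:
  (1) 3(0) + 9 = 9 ✓
  (2) -9 < 0 ✓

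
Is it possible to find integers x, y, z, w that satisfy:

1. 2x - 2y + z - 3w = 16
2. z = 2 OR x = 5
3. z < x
Yes

Take x = 5, y = -1, z = 1, w = -1. Substituting into each constraint:
  (1) 2(5) - 2(-1) + 1 - 3(-1) = 16 ✓
  (2) x = 5, target 5 ✓ (second branch holds)
  (3) 1 < 5 ✓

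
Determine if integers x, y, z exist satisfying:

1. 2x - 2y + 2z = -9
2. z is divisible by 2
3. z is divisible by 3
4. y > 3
No

Even the single constraint (2x - 2y + 2z = -9) is infeasible over the integers.

  - 2x - 2y + 2z = -9: every term on the left is divisible by 2, so the LHS ≡ 0 (mod 2), but the RHS -9 is not — no integer solution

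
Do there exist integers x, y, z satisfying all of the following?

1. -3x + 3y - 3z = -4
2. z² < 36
No

Even the single constraint (-3x + 3y - 3z = -4) is infeasible over the integers.

  - -3x + 3y - 3z = -4: every term on the left is divisible by 3, so the LHS ≡ 0 (mod 3), but the RHS -4 is not — no integer solution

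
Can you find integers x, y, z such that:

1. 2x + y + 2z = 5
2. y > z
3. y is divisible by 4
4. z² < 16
No

A contradictory subset is {2x + y + 2z = 5, y is divisible by 4}. No integer assignment can satisfy these jointly:

  - 2x + y + 2z = 5: is a linear equation tying the variables together
  - y is divisible by 4: restricts y to multiples of 4

Modular obstruction: writing y = 4y', every remaining term of the linear equation is divisible by 2, so the left side is ≡ 0 (mod 2); but the right side 5 ≡ 1 (mod 2). No integers can satisfy it.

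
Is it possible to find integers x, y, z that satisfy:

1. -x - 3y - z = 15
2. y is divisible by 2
Yes

Take x = -15, y = 0, z = 0. Substituting into each constraint:
  (1) 15 - 3(0) + 0 = 15 ✓
  (2) 0 = 2 × 0, remainder 0 ✓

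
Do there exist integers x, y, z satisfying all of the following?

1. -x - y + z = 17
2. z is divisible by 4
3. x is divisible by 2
Yes

Take x = 0, y = -17, z = 0. Substituting into each constraint:
  (1) 0 + 17 + 0 = 17 ✓
  (2) 0 = 4 × 0, remainder 0 ✓
  (3) 0 = 2 × 0, remainder 0 ✓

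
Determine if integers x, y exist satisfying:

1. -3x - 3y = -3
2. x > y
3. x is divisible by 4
Yes

Take x = 4, y = -3. Substituting into each constraint:
  (1) -3(4) - 3(-3) = -3 ✓
  (2) 4 > -3 ✓
  (3) 4 = 4 × 1, remainder 0 ✓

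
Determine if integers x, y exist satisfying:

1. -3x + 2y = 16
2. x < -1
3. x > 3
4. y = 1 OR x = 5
No

A contradictory subset is {x < -1, x > 3}. No integer assignment can satisfy these jointly:

  - x < -1: bounds one variable relative to a constant
  - x > 3: bounds one variable relative to a constant

Direct contradiction: the bounds on x require x ≥ 4 and x ≤ -2 simultaneously, which is empty.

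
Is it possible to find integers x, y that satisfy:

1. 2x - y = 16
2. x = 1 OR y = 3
Yes

Take x = 1, y = -14. Substituting into each constraint:
  (1) 2(1) + 14 = 16 ✓
  (2) x = 1, target 1 ✓ (first branch holds)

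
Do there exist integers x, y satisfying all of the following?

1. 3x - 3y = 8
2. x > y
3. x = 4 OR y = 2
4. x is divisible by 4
No

Even the single constraint (3x - 3y = 8) is infeasible over the integers.

  - 3x - 3y = 8: every term on the left is divisible by 3, so the LHS ≡ 0 (mod 3), but the RHS 8 is not — no integer solution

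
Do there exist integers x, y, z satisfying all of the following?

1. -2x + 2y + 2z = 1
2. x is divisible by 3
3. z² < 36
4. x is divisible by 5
No

Even the single constraint (-2x + 2y + 2z = 1) is infeasible over the integers.

  - -2x + 2y + 2z = 1: every term on the left is divisible by 2, so the LHS ≡ 0 (mod 2), but the RHS 1 is not — no integer solution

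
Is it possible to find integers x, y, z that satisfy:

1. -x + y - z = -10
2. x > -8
Yes

Take x = 10, y = 0, z = 0. Substituting into each constraint:
  (1) (-10) + 0 + 0 = -10 ✓
  (2) 10 > -8 ✓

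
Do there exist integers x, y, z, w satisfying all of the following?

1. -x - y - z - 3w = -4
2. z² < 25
Yes

Take x = 0, y = 4, z = 0, w = 0. Substituting into each constraint:
  (1) 0 + (-4) + 0 - 3(0) = -4 ✓
  (2) z² = (0)² = 0, and 0 < 25 ✓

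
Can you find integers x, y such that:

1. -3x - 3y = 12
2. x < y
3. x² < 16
Yes

Take x = -3, y = -1. Substituting into each constraint:
  (1) -3(-3) - 3(-1) = 12 ✓
  (2) -3 < -1 ✓
  (3) x² = (-3)² = 9, and 9 < 16 ✓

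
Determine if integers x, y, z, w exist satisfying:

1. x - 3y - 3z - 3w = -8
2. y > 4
Yes

Take x = 1, y = 5, z = 0, w = -2. Substituting into each constraint:
  (1) 1 - 3(5) - 3(0) - 3(-2) = -8 ✓
  (2) 5 > 4 ✓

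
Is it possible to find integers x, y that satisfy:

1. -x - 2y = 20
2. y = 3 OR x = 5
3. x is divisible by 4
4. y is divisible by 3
No

A contradictory subset is {-x - 2y = 20, y = 3 OR x = 5, x is divisible by 4}. No integer assignment can satisfy these jointly:

  - -x - 2y = 20: is a linear equation tying the variables together
  - y = 3 OR x = 5: forces a choice: either y = 3 or x = 5
  - x is divisible by 4: restricts x to multiples of 4

Split on the disjunction (y = 3 OR x = 5):
  • If y = 3: with y = 3, writing x = 4x', every remaining term of the linear equation is divisible by 4, so the left side is ≡ 0 (mod 4); but the right side 26 ≡ 2 (mod 4). No integers can satisfy it.
  • If x = 5: this contradicts the divisibility constraint — 5 is not a multiple of 4.
Both branches are infeasible, so the system has no integer solution.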